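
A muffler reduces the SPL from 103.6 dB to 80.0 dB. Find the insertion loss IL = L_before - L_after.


Insertion loss = SPL without muffler - SPL with muffler
IL = 103.6 - 80.0 = 23.6 dB


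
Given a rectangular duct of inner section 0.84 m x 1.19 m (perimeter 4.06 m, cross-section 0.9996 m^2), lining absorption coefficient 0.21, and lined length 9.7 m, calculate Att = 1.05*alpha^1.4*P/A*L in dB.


alpha^1.4 = 0.21^1.4 = 0.112488
Attenuation rate = 1.05 * alpha^1.4 * P / A
= 1.05 * 0.112488 * 4.06 / 0.9996 = 0.479728 dB/m
Total Att = 0.479728 * 9.7 = 4.6534 dB


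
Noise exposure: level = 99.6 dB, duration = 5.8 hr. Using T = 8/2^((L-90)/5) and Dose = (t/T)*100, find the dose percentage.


T_allowed = 8 / 2^((99.6 - 90)/5) = 2.11404 hr
Dose = 5.8 / 2.11404 * 100 = 274.36 %


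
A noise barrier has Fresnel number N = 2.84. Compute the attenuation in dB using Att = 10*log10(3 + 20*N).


3 + 20*N = 3 + 20*2.84 = 59.8
Att = 10*log10(59.8) = 17.767 dB


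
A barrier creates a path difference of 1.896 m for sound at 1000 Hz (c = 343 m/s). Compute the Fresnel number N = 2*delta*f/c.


N = 2*delta*f/c = 2*delta/lambda, where lambda = c/f
lambda = 343 / 1000 = 0.343 m
N = 2 * 1.896 / 0.343 = 11.055


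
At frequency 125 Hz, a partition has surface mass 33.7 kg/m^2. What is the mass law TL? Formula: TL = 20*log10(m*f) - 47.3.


m * f = 33.7 * 125 = 4212.5
20*log10(4212.5) = 72.4908 dB
TL = 72.4908 - 47.3 = 25.191 dB


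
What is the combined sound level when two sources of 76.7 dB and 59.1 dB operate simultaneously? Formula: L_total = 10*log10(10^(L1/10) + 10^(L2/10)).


10^(76.7/10) = 4.67735e+07
10^(59.1/10) = 812831
Sum = 4.67735e+07 + 812831 = 4.75863e+07
L_total = 10*log10(4.75863e+07) = 76.775 dB


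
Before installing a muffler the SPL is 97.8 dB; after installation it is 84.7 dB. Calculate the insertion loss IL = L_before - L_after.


Insertion loss = SPL without muffler - SPL with muffler
IL = 97.8 - 84.7 = 13.1 dB


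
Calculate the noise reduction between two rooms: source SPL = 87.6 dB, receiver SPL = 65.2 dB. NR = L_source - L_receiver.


NR = L_source - L_receiver (difference between source and receiving room levels)
NR = 87.6 - 65.2 = 22.4 dB


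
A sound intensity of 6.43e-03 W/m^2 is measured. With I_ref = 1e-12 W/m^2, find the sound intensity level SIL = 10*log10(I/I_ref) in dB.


I / I_ref = 6.43e-03 / 1e-12 = 6.43e+09
SIL = 10 * log10(6.43e+09) = 98.082 dB


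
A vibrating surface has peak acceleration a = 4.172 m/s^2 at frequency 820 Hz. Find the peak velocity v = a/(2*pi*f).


omega = 2*pi*f = 2*pi*820 = 5152.21 rad/s
v = a / omega = 4.172 / 5152.21 = 0.00080975 m/s


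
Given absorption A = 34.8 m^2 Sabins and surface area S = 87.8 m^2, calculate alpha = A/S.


Absorption coefficient = absorbed power / incident power
alpha = A / S = 34.8 / 87.8 = 0.39636


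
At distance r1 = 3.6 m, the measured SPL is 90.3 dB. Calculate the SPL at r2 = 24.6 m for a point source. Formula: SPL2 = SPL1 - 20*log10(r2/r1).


r2/r1 = 24.6/3.6 = 6.83333
Correction = 20*log10(6.83333) = 16.6926 dB
SPL2 = 90.3 - 16.6926 = 73.607 dB


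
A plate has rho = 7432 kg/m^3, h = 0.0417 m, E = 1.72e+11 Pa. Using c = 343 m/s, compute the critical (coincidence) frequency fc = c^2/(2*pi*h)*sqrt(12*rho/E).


12*rho/E = 12*7432/1.72e+11 = 5.18512e-07
sqrt(12*rho/E) = sqrt(5.18512e-07) = 0.000720078
c^2/(2*pi*h) = 343^2/(2*pi*0.0417) = 449027
fc = 449027 * 0.000720078 = 323.33 Hz


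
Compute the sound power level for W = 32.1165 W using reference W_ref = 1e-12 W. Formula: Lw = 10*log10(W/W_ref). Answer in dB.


W / W_ref = 32.1165 / 1e-12 = 3.21165e+13
Lw = 10 * log10(3.21165e+13) = 135.07 dB


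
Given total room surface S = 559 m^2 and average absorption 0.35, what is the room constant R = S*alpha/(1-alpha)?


R = 559 * 0.35 / (1 - 0.35) = 301 m^2


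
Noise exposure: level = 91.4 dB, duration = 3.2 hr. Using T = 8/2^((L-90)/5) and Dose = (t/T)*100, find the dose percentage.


T_allowed = 8 / 2^((91.4 - 90)/5) = 6.58873 hr
Dose = 3.2 / 6.58873 * 100 = 48.568 %


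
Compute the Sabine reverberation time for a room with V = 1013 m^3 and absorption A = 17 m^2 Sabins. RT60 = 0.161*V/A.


RT60 = 0.161 * 1013 / 17 = 9.5937 s


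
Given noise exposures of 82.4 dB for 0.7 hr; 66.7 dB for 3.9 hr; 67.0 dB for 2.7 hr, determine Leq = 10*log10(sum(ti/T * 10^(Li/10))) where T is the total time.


T_total = 0.7 + 3.9 + 2.7 = 7.3 hr
(0.7/7.3) * 10^(82.4/10) = 1.66638e+07
(3.9/7.3) * 10^(66.7/10) = 2.49886e+06
(2.7/7.3) * 10^(67.0/10) = 1.85371e+06
Sum = 1.66638e+07 + 2.49886e+06 + 1.85371e+06 = 2.10164e+07
Leq = 10*log10(2.10164e+07) = 73.226 dB


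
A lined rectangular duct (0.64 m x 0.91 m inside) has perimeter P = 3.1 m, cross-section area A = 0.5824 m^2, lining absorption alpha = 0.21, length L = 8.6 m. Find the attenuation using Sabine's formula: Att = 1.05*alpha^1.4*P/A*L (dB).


alpha^1.4 = 0.21^1.4 = 0.112488
Attenuation rate = 1.05 * alpha^1.4 * P / A
= 1.05 * 0.112488 * 3.1 / 0.5824 = 0.628689 dB/m
Total Att = 0.628689 * 8.6 = 5.4067 dB


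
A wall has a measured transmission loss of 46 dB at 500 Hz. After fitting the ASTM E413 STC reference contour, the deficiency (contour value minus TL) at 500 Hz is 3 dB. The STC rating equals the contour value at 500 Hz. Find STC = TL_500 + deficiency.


By ASTM E413, STC = value of the fitted reference contour at 500 Hz.
Contour value at 500 Hz = TL_500 + deficiency = 46 + 3 = 49
STC = 49


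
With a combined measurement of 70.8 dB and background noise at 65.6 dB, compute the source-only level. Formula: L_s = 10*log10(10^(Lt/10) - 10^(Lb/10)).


10^(70.8/10) = 1.20226e+07
10^(65.6/10) = 3.63078e+06
Difference = 1.20226e+07 - 3.63078e+06 = 8.39182e+06
L_source = 10*log10(8.39182e+06) = 69.239 dB


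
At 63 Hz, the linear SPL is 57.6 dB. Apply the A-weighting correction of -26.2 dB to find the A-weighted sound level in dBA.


A-weighting table: 63 Hz -> -26.2 dB correction
SPL_A = SPL + correction = 57.6 + (-26.2) = 31.4 dBA


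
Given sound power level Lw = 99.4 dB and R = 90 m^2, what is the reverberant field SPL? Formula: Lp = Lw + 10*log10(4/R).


4/R = 4/90 = 0.0444444
Lp = 99.4 + 10*log10(0.0444444) = 85.878 dB


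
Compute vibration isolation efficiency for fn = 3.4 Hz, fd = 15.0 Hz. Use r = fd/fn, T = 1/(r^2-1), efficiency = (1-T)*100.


r = 15.0 / 3.4 = 4.41176
r^2 - 1 = 4.41176^2 - 1 = 18.4636
T = 1/18.4636 = 0.0541606
Efficiency = (1 - 0.0541606)*100 = 94.584 %


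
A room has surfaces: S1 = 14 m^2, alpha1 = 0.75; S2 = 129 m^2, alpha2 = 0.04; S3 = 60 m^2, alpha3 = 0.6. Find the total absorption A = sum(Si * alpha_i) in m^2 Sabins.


14 * 0.75 = 10.5
129 * 0.04 = 5.16
60 * 0.6 = 36
A_total = 10.5 + 5.16 + 36 = 51.66 m^2


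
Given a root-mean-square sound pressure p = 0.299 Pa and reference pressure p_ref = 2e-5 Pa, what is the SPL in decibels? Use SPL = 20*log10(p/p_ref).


p / p_ref = 0.299 / 2e-5 = 14950
SPL = 20 * log10(14950) = 83.493 dB


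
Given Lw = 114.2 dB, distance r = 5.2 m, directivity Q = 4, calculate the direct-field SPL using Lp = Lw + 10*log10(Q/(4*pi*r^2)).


4*pi*r^2 = 4*pi*5.2^2 = 339.795 m^2
Q / (4*pi*r^2) = 4 / 339.795 = 0.0117718
Lp = 114.2 + 10*log10(0.0117718) = 94.908 dB


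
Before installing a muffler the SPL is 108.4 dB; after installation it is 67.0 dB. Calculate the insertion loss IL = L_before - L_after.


Insertion loss = SPL without muffler - SPL with muffler
IL = 108.4 - 67.0 = 41.4 dB


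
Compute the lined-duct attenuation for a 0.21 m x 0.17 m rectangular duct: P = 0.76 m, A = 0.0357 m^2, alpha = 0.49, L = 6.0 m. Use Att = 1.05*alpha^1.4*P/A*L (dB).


alpha^1.4 = 0.49^1.4 = 0.368362
Attenuation rate = 1.05 * alpha^1.4 * P / A
= 1.05 * 0.368362 * 0.76 / 0.0357 = 8.23397 dB/m
Total Att = 8.23397 * 6.0 = 49.404 dB


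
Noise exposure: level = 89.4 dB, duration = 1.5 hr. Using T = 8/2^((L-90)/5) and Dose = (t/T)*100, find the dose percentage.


T_allowed = 8 / 2^((89.4 - 90)/5) = 8.69388 hr
Dose = 1.5 / 8.69388 * 100 = 17.254 %


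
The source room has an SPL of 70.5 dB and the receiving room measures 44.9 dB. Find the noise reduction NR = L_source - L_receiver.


NR = L_source - L_receiver (difference between source and receiving room levels)
NR = 70.5 - 44.9 = 25.6 dB


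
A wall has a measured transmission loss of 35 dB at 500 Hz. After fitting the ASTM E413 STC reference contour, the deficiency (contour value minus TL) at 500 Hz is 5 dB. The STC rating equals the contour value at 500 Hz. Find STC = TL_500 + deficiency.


By ASTM E413, STC = value of the fitted reference contour at 500 Hz.
Contour value at 500 Hz = TL_500 + deficiency = 35 + 5 = 40
STC = 40


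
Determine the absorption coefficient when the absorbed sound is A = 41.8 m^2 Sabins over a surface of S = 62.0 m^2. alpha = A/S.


Absorption coefficient = absorbed power / incident power
alpha = A / S = 41.8 / 62.0 = 0.67419


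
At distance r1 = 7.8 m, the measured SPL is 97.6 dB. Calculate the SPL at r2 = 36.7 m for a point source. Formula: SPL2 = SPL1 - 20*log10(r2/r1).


r2/r1 = 36.7/7.8 = 4.70513
Correction = 20*log10(4.70513) = 13.4514 dB
SPL2 = 97.6 - 13.4514 = 84.149 dB


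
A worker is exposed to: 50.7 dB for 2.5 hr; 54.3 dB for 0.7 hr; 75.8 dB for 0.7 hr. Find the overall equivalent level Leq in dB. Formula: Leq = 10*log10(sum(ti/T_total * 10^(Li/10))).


T_total = 2.5 + 0.7 + 0.7 = 3.9 hr
(2.5/3.9) * 10^(50.7/10) = 75313.9
(0.7/3.9) * 10^(54.3/10) = 48309.6
(0.7/3.9) * 10^(75.8/10) = 6.82391e+06
Sum = 75313.9 + 48309.6 + 6.82391e+06 = 6.94753e+06
Leq = 10*log10(6.94753e+06) = 68.418 dB


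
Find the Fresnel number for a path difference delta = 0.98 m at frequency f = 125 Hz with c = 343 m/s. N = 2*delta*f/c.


N = 2*delta*f/c = 2*delta/lambda, where lambda = c/f
lambda = 343 / 125 = 2.744 m
N = 2 * 0.98 / 2.744 = 0.71429


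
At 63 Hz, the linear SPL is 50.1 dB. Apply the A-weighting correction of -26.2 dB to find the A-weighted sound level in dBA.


A-weighting table: 63 Hz -> -26.2 dB correction
SPL_A = SPL + correction = 50.1 + (-26.2) = 23.9 dBA


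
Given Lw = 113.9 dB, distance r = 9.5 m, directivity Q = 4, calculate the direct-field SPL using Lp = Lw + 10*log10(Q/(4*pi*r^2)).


4*pi*r^2 = 4*pi*9.5^2 = 1134.11 m^2
Q / (4*pi*r^2) = 4 / 1134.11 = 0.00352699
Lp = 113.9 + 10*log10(0.00352699) = 89.374 dB


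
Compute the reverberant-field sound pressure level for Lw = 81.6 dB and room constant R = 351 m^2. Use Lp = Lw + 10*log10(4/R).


4/R = 4/351 = 0.011396
Lp = 81.6 + 10*log10(0.011396) = 62.168 dB


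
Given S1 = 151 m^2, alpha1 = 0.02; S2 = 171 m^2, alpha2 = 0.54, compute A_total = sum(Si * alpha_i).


151 * 0.02 = 3.02
171 * 0.54 = 92.34
A_total = 3.02 + 92.34 = 95.36 m^2


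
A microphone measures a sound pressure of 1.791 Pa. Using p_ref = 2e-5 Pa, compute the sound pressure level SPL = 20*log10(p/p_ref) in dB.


p / p_ref = 1.791 / 2e-5 = 89550
SPL = 20 * log10(89550) = 99.041 dB


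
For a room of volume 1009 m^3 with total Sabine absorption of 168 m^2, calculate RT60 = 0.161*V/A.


RT60 = 0.161 * 1009 / 168 = 0.96696 s


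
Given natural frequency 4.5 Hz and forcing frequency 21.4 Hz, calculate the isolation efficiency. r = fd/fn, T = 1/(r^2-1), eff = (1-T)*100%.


r = 21.4 / 4.5 = 4.75556
r^2 - 1 = 4.75556^2 - 1 = 21.6154
T = 1/21.6154 = 0.0462633
Efficiency = (1 - 0.0462633)*100 = 95.374 %


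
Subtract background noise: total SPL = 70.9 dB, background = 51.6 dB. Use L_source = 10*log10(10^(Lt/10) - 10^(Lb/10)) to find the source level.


10^(70.9/10) = 1.23027e+07
10^(51.6/10) = 144544
Difference = 1.23027e+07 - 144544 = 1.21582e+07
L_source = 10*log10(1.21582e+07) = 70.849 dB


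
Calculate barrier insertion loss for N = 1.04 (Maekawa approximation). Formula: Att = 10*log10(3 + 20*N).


3 + 20*N = 3 + 20*1.04 = 23.8
Att = 10*log10(23.8) = 13.766 dB


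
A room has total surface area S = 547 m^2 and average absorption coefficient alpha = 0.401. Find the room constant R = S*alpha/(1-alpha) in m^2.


R = 547 * 0.401 / (1 - 0.401) = 366.19 m^2


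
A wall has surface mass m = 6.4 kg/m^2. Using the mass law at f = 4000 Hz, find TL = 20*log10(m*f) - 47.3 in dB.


m * f = 6.4 * 4000 = 25600
20*log10(25600) = 88.1648 dB
TL = 88.1648 - 47.3 = 40.865 dB


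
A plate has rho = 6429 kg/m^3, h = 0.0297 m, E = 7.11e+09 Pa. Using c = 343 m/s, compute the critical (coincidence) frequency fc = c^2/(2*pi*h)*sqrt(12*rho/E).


12*rho/E = 12*6429/7.11e+09 = 1.08506e-05
sqrt(12*rho/E) = sqrt(1.08506e-05) = 0.00329402
c^2/(2*pi*h) = 343^2/(2*pi*0.0297) = 630452
fc = 630452 * 0.00329402 = 2076.7 Hz


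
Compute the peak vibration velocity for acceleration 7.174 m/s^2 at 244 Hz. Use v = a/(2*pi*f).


omega = 2*pi*f = 2*pi*244 = 1533.1 rad/s
v = a / omega = 7.174 / 1533.1 = 0.0046794 m/s


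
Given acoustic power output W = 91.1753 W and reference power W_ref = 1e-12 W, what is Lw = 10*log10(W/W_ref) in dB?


W / W_ref = 91.1753 / 1e-12 = 9.11753e+13
Lw = 10 * log10(9.11753e+13) = 139.6 dB


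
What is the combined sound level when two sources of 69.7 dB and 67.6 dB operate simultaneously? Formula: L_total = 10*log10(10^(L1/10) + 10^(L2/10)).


10^(69.7/10) = 9.33254e+06
10^(67.6/10) = 5.7544e+06
Sum = 9.33254e+06 + 5.7544e+06 = 1.50869e+07
L_total = 10*log10(1.50869e+07) = 71.786 dB


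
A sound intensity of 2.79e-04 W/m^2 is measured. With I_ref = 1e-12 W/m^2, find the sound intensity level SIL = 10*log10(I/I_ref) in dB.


I / I_ref = 2.79e-04 / 1e-12 = 2.79e+08
SIL = 10 * log10(2.79e+08) = 84.456 dB


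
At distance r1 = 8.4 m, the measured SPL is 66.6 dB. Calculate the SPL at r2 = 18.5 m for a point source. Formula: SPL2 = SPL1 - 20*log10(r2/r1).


r2/r1 = 18.5/8.4 = 2.20238
Correction = 20*log10(2.20238) = 6.85785 dB
SPL2 = 66.6 - 6.85785 = 59.742 dB


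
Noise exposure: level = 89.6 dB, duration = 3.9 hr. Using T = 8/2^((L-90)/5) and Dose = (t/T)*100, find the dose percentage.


T_allowed = 8 / 2^((89.6 - 90)/5) = 8.45614 hr
Dose = 3.9 / 8.45614 * 100 = 46.12 %


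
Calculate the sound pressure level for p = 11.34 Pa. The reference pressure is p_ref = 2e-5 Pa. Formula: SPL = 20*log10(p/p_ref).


p / p_ref = 11.34 / 2e-5 = 567000
SPL = 20 * log10(567000) = 115.07 dB


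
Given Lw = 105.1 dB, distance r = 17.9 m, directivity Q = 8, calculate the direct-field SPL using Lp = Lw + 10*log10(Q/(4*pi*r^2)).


4*pi*r^2 = 4*pi*17.9^2 = 4026.39 m^2
Q / (4*pi*r^2) = 8 / 4026.39 = 0.00198689
Lp = 105.1 + 10*log10(0.00198689) = 78.082 dB


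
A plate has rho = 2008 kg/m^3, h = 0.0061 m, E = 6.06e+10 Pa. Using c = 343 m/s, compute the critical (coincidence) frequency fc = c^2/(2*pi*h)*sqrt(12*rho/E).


12*rho/E = 12*2008/6.06e+10 = 3.97624e-07
sqrt(12*rho/E) = sqrt(3.97624e-07) = 0.000630574
c^2/(2*pi*h) = 343^2/(2*pi*0.0061) = 3.06958e+06
fc = 3.06958e+06 * 0.000630574 = 1935.6 Hz


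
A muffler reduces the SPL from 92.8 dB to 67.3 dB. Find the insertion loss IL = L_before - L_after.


Insertion loss = SPL without muffler - SPL with muffler
IL = 92.8 - 67.3 = 25.5 dB


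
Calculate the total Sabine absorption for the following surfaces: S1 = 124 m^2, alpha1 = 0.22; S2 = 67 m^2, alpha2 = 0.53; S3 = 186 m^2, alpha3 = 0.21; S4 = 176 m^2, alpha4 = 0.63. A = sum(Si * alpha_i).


124 * 0.22 = 27.28
67 * 0.53 = 35.51
186 * 0.21 = 39.06
176 * 0.63 = 110.88
A_total = 27.28 + 35.51 + 39.06 + 110.88 = 212.73 m^2


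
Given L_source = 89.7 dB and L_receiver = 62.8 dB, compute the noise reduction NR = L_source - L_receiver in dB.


NR = L_source - L_receiver (difference between source and receiving room levels)
NR = 89.7 - 62.8 = 26.9 dB


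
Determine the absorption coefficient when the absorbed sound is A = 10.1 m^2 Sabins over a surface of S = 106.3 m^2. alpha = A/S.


Absorption coefficient = absorbed power / incident power
alpha = A / S = 10.1 / 106.3 = 0.095014


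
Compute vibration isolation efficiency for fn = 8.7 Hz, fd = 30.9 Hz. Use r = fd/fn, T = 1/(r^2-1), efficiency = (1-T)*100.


r = 30.9 / 8.7 = 3.55172
r^2 - 1 = 3.55172^2 - 1 = 11.6147
T = 1/11.6147 = 0.0860978
Efficiency = (1 - 0.0860978)*100 = 91.39 %


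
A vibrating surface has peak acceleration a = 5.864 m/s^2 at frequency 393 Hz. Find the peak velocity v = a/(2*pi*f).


omega = 2*pi*f = 2*pi*393 = 2469.29 rad/s
v = a / omega = 5.864 / 2469.29 = 0.0023748 m/s


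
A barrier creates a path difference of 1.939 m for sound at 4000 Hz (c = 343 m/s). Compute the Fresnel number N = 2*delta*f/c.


N = 2*delta*f/c = 2*delta/lambda, where lambda = c/f
lambda = 343 / 4000 = 0.08575 m
N = 2 * 1.939 / 0.08575 = 45.224


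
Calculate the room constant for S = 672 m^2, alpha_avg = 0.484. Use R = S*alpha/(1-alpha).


R = 672 * 0.484 / (1 - 0.484) = 630.33 m^2


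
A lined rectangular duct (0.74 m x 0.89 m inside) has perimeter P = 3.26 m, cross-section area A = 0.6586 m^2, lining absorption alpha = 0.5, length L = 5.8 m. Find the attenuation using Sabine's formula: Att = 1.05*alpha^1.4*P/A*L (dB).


alpha^1.4 = 0.5^1.4 = 0.378929
Attenuation rate = 1.05 * alpha^1.4 * P / A
= 1.05 * 0.378929 * 3.26 / 0.6586 = 1.96944 dB/m
Total Att = 1.96944 * 5.8 = 11.423 dB


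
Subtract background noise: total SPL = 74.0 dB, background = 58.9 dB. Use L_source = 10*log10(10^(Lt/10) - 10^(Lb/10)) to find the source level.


10^(74.0/10) = 2.51189e+07
10^(58.9/10) = 776247
Difference = 2.51189e+07 - 776247 = 2.43427e+07
L_source = 10*log10(2.43427e+07) = 73.864 dB


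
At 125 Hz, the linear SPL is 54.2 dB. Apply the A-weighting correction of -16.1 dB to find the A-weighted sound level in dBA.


A-weighting table: 125 Hz -> -16.1 dB correction
SPL_A = SPL + correction = 54.2 + (-16.1) = 38.1 dBA


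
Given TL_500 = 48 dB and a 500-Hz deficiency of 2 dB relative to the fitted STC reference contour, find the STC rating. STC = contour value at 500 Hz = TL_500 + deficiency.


By ASTM E413, STC = value of the fitted reference contour at 500 Hz.
Contour value at 500 Hz = TL_500 + deficiency = 48 + 2 = 50
STC = 50


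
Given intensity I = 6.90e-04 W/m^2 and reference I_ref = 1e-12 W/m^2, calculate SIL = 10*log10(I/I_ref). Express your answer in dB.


I / I_ref = 6.90e-04 / 1e-12 = 6.9e+08
SIL = 10 * log10(6.9e+08) = 88.388 dB


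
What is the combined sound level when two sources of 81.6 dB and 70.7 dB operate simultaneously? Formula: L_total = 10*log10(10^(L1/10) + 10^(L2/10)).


10^(81.6/10) = 1.44544e+08
10^(70.7/10) = 1.1749e+07
Sum = 1.44544e+08 + 1.1749e+07 = 1.56293e+08
L_total = 10*log10(1.56293e+08) = 81.939 dB


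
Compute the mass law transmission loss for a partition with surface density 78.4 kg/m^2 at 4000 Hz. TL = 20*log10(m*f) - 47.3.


m * f = 78.4 * 4000 = 313600
20*log10(313600) = 109.928 dB
TL = 109.928 - 47.3 = 62.628 dB


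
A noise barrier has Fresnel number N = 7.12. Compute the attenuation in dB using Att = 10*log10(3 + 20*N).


3 + 20*N = 3 + 20*7.12 = 145.4
Att = 10*log10(145.4) = 21.626 dB


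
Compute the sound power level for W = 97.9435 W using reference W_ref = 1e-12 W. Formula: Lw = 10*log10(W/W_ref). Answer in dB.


W / W_ref = 97.9435 / 1e-12 = 9.79435e+13
Lw = 10 * log10(9.79435e+13) = 139.91 dB


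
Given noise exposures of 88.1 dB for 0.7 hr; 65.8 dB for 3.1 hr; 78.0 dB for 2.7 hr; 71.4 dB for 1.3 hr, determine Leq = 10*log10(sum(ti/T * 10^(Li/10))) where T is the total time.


T_total = 0.7 + 3.1 + 2.7 + 1.3 = 7.8 hr
(0.7/7.8) * 10^(88.1/10) = 5.79433e+07
(3.1/7.8) * 10^(65.8/10) = 1.51101e+06
(2.7/7.8) * 10^(78.0/10) = 2.18408e+07
(1.3/7.8) * 10^(71.4/10) = 2.30064e+06
Sum = 5.79433e+07 + 1.51101e+06 + 2.18408e+07 + 2.30064e+06 = 8.35958e+07
Leq = 10*log10(8.35958e+07) = 79.222 dB


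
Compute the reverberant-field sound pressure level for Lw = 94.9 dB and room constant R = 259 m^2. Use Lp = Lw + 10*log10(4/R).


4/R = 4/259 = 0.015444
Lp = 94.9 + 10*log10(0.015444) = 76.788 dB


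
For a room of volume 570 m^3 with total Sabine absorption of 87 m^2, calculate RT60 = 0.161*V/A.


RT60 = 0.161 * 570 / 87 = 1.0548 s


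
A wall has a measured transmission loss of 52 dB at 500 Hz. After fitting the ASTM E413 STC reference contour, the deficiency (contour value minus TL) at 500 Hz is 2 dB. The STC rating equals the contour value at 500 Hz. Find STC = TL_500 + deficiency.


By ASTM E413, STC = value of the fitted reference contour at 500 Hz.
Contour value at 500 Hz = TL_500 + deficiency = 52 + 2 = 54
STC = 54


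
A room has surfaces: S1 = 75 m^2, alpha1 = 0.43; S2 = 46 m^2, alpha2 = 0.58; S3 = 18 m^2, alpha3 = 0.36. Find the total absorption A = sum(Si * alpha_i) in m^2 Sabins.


75 * 0.43 = 32.25
46 * 0.58 = 26.68
18 * 0.36 = 6.48
A_total = 32.25 + 26.68 + 6.48 = 65.41 m^2


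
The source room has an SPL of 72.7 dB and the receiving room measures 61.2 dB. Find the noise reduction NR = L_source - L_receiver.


NR = L_source - L_receiver (difference between source and receiving room levels)
NR = 72.7 - 61.2 = 11.5 dB


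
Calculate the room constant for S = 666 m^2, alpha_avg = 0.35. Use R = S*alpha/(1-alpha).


R = 666 * 0.35 / (1 - 0.35) = 358.62 m^2


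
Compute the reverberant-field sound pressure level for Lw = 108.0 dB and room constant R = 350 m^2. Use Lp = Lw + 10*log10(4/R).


4/R = 4/350 = 0.0114286
Lp = 108.0 + 10*log10(0.0114286) = 88.58 dB


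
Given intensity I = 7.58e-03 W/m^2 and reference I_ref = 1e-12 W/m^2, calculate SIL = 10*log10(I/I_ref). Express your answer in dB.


I / I_ref = 7.58e-03 / 1e-12 = 7.58e+09
SIL = 10 * log10(7.58e+09) = 98.797 dB


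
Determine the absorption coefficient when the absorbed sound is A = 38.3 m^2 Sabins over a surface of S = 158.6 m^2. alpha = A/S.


Absorption coefficient = absorbed power / incident power
alpha = A / S = 38.3 / 158.6 = 0.24149


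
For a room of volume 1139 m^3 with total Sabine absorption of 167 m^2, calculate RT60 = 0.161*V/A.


RT60 = 0.161 * 1139 / 167 = 1.0981 s


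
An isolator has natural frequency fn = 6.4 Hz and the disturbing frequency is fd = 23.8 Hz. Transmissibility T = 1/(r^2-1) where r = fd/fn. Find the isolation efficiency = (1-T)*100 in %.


r = 23.8 / 6.4 = 3.71875
r^2 - 1 = 3.71875^2 - 1 = 12.8291
T = 1/12.8291 = 0.0779478
Efficiency = (1 - 0.0779478)*100 = 92.205 %


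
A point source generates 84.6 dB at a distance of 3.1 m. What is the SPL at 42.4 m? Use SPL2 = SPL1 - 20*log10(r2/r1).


r2/r1 = 42.4/3.1 = 13.6774
Correction = 20*log10(13.6774) = 22.7201 dB
SPL2 = 84.6 - 22.7201 = 61.88 dB


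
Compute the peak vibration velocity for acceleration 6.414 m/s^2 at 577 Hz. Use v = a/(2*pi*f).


omega = 2*pi*f = 2*pi*577 = 3625.4 rad/s
v = a / omega = 6.414 / 3625.4 = 0.0017692 m/s


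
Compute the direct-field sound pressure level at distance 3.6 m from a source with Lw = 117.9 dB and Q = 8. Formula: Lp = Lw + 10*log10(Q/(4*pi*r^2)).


4*pi*r^2 = 4*pi*3.6^2 = 162.86 m^2
Q / (4*pi*r^2) = 8 / 162.86 = 0.0491219
Lp = 117.9 + 10*log10(0.0491219) = 104.81 dB


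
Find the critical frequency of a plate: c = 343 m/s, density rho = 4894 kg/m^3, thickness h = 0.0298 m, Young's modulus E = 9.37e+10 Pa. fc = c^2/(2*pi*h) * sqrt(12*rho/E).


12*rho/E = 12*4894/9.37e+10 = 6.26766e-07
sqrt(12*rho/E) = sqrt(6.26766e-07) = 0.000791686
c^2/(2*pi*h) = 343^2/(2*pi*0.0298) = 628336
fc = 628336 * 0.000791686 = 497.44 Hz


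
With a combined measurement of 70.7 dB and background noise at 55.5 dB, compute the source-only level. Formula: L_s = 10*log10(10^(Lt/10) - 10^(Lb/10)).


10^(70.7/10) = 1.1749e+07
10^(55.5/10) = 354813
Difference = 1.1749e+07 - 354813 = 1.13942e+07
L_source = 10*log10(1.13942e+07) = 70.567 dB


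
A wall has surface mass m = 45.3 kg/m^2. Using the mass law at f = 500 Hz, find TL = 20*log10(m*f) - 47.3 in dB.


m * f = 45.3 * 500 = 22650
20*log10(22650) = 87.1014 dB
TL = 87.1014 - 47.3 = 39.801 dB


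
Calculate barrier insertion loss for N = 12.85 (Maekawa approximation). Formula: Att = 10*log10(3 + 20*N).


3 + 20*N = 3 + 20*12.85 = 260
Att = 10*log10(260) = 24.15 dB


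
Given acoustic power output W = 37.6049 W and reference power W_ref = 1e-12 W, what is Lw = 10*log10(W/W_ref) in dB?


W / W_ref = 37.6049 / 1e-12 = 3.76049e+13
Lw = 10 * log10(3.76049e+13) = 135.75 dB


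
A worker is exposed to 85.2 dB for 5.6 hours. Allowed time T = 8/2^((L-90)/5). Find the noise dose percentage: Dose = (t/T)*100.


T_allowed = 8 / 2^((85.2 - 90)/5) = 15.5625 hr
Dose = 5.6 / 15.5625 * 100 = 35.984 %


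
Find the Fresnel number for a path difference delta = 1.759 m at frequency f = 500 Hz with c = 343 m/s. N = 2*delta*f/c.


N = 2*delta*f/c = 2*delta/lambda, where lambda = c/f
lambda = 343 / 500 = 0.686 m
N = 2 * 1.759 / 0.686 = 5.1283


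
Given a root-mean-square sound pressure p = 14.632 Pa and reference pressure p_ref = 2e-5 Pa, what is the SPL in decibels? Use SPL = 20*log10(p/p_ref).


p / p_ref = 14.632 / 2e-5 = 731600
SPL = 20 * log10(731600) = 117.29 dB


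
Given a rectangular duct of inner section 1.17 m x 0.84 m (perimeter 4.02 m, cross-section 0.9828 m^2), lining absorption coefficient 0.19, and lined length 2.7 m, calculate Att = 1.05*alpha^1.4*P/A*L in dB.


alpha^1.4 = 0.19^1.4 = 0.0977811
Attenuation rate = 1.05 * alpha^1.4 * P / A
= 1.05 * 0.0977811 * 4.02 / 0.9828 = 0.419957 dB/m
Total Att = 0.419957 * 2.7 = 1.1339 dB


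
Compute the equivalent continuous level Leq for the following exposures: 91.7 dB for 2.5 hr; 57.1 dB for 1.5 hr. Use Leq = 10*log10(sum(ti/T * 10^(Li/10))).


T_total = 2.5 + 1.5 = 4.0 hr
(2.5/4.0) * 10^(91.7/10) = 9.24443e+08
(1.5/4.0) * 10^(57.1/10) = 192323
Sum = 9.24443e+08 + 192323 = 9.24635e+08
Leq = 10*log10(9.24635e+08) = 89.66 dB


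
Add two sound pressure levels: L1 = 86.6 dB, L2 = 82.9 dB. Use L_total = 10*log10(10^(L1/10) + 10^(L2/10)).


10^(86.6/10) = 4.57088e+08
10^(82.9/10) = 1.94984e+08
Sum = 4.57088e+08 + 1.94984e+08 = 6.52072e+08
L_total = 10*log10(6.52072e+08) = 88.143 dB


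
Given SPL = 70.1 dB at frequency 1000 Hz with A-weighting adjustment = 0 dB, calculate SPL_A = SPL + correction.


A-weighting table: 1000 Hz -> 0 dB correction
SPL_A = SPL + correction = 70.1 + (0) = 70.1 dBA


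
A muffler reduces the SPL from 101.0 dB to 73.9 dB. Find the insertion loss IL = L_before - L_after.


Insertion loss = SPL without muffler - SPL with muffler
IL = 101.0 - 73.9 = 27.1 dB


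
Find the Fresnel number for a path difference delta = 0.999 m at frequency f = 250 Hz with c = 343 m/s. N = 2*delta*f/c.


N = 2*delta*f/c = 2*delta/lambda, where lambda = c/f
lambda = 343 / 250 = 1.372 m
N = 2 * 0.999 / 1.372 = 1.4563


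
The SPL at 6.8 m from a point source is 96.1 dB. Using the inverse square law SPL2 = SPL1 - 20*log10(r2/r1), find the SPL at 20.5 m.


r2/r1 = 20.5/6.8 = 3.01471
Correction = 20*log10(3.01471) = 9.58491 dB
SPL2 = 96.1 - 9.58491 = 86.515 dB


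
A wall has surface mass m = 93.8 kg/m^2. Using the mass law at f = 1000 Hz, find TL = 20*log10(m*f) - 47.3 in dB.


m * f = 93.8 * 1000 = 93800
20*log10(93800) = 99.4441 dB
TL = 99.4441 - 47.3 = 52.144 dB


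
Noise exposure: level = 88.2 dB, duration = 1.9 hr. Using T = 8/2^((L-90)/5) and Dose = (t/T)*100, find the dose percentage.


T_allowed = 8 / 2^((88.2 - 90)/5) = 10.2674 hr
Dose = 1.9 / 10.2674 * 100 = 18.505 %


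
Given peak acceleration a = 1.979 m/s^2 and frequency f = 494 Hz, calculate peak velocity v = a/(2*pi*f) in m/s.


omega = 2*pi*f = 2*pi*494 = 3103.89 rad/s
v = a / omega = 1.979 / 3103.89 = 0.00063759 m/s


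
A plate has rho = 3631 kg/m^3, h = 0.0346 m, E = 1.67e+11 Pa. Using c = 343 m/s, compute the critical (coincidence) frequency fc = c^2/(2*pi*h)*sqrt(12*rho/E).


12*rho/E = 12*3631/1.67e+11 = 2.6091e-07
sqrt(12*rho/E) = sqrt(2.6091e-07) = 0.000510794
c^2/(2*pi*h) = 343^2/(2*pi*0.0346) = 541168
fc = 541168 * 0.000510794 = 276.43 Hz


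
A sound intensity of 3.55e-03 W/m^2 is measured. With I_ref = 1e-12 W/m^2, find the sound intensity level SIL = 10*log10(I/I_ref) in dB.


I / I_ref = 3.55e-03 / 1e-12 = 3.55e+09
SIL = 10 * log10(3.55e+09) = 95.502 dB


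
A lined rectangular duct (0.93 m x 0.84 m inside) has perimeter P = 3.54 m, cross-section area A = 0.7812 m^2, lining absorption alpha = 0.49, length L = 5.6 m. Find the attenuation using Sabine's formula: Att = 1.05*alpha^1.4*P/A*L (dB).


alpha^1.4 = 0.49^1.4 = 0.368362
Attenuation rate = 1.05 * alpha^1.4 * P / A
= 1.05 * 0.368362 * 3.54 / 0.7812 = 1.75269 dB/m
Total Att = 1.75269 * 5.6 = 9.8151 dB


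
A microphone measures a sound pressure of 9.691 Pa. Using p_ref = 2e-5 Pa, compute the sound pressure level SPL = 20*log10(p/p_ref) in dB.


p / p_ref = 9.691 / 2e-5 = 484550
SPL = 20 * log10(484550) = 113.71 dB


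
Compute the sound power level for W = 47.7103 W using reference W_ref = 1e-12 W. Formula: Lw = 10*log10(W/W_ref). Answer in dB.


W / W_ref = 47.7103 / 1e-12 = 4.77103e+13
Lw = 10 * log10(4.77103e+13) = 136.79 dB


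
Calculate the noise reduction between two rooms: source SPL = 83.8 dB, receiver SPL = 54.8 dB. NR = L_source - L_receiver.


NR = L_source - L_receiver (difference between source and receiving room levels)
NR = 83.8 - 54.8 = 29 dB


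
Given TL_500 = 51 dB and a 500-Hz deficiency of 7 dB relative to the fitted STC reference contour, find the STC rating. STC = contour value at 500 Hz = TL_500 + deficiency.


By ASTM E413, STC = value of the fitted reference contour at 500 Hz.
Contour value at 500 Hz = TL_500 + deficiency = 51 + 7 = 58
STC = 58


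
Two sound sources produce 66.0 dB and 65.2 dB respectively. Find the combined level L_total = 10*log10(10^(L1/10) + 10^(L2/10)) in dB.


10^(66.0/10) = 3.98107e+06
10^(65.2/10) = 3.31131e+06
Sum = 3.98107e+06 + 3.31131e+06 = 7.29238e+06
L_total = 10*log10(7.29238e+06) = 68.629 dB


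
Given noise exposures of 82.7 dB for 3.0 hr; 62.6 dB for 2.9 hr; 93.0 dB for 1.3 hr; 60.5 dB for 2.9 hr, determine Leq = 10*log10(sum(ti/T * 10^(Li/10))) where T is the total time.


T_total = 3.0 + 2.9 + 1.3 + 2.9 = 10.1 hr
(3.0/10.1) * 10^(82.7/10) = 5.53095e+07
(2.9/10.1) * 10^(62.6/10) = 522488
(1.3/10.1) * 10^(93.0/10) = 2.56816e+08
(2.9/10.1) * 10^(60.5/10) = 322164
Sum = 5.53095e+07 + 522488 + 2.56816e+08 + 322164 = 3.1297e+08
Leq = 10*log10(3.1297e+08) = 84.955 dB


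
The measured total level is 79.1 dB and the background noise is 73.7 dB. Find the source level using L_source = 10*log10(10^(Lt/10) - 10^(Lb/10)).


10^(79.1/10) = 8.12831e+07
10^(73.7/10) = 2.34423e+07
Difference = 8.12831e+07 - 2.34423e+07 = 5.78408e+07
L_source = 10*log10(5.78408e+07) = 77.622 dB


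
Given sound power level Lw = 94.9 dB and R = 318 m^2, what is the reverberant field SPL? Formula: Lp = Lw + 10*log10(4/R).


4/R = 4/318 = 0.0125786
Lp = 94.9 + 10*log10(0.0125786) = 75.896 dB


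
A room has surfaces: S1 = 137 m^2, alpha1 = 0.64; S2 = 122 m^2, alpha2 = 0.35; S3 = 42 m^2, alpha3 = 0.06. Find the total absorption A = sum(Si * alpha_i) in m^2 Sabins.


137 * 0.64 = 87.68
122 * 0.35 = 42.7
42 * 0.06 = 2.52
A_total = 87.68 + 42.7 + 2.52 = 132.9 m^2


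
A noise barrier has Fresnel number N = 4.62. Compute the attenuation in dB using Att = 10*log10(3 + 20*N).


3 + 20*N = 3 + 20*4.62 = 95.4
Att = 10*log10(95.4) = 19.795 dB


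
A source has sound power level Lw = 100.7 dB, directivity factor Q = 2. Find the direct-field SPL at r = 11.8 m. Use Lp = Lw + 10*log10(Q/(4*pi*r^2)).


4*pi*r^2 = 4*pi*11.8^2 = 1749.74 m^2
Q / (4*pi*r^2) = 2 / 1749.74 = 0.00114303
Lp = 100.7 + 10*log10(0.00114303) = 71.281 dB


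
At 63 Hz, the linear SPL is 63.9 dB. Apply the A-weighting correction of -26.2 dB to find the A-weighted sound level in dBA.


A-weighting table: 63 Hz -> -26.2 dB correction
SPL_A = SPL + correction = 63.9 + (-26.2) = 37.7 dBA


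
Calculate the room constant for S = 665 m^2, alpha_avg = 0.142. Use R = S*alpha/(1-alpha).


R = 665 * 0.142 / (1 - 0.142) = 110.06 m^2


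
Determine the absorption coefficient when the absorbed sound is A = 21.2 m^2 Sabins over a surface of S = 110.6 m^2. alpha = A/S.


Absorption coefficient = absorbed power / incident power
alpha = A / S = 21.2 / 110.6 = 0.19168


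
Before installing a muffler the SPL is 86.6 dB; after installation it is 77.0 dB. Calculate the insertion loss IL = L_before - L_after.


Insertion loss = SPL without muffler - SPL with muffler
IL = 86.6 - 77.0 = 9.6 dB


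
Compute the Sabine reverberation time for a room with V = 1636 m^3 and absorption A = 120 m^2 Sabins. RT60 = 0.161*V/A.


RT60 = 0.161 * 1636 / 120 = 2.195 s


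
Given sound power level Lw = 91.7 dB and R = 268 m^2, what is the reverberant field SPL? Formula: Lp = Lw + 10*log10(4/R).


4/R = 4/268 = 0.0149254
Lp = 91.7 + 10*log10(0.0149254) = 73.439 dB


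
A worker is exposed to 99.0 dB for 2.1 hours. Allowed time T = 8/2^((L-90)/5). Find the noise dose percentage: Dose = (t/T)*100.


T_allowed = 8 / 2^((99.0 - 90)/5) = 2.2974 hr
Dose = 2.1 / 2.2974 * 100 = 91.408 %


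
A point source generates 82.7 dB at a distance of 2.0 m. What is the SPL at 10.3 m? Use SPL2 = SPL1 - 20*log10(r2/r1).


r2/r1 = 10.3/2.0 = 5.15
Correction = 20*log10(5.15) = 14.2361 dB
SPL2 = 82.7 - 14.2361 = 68.464 dB


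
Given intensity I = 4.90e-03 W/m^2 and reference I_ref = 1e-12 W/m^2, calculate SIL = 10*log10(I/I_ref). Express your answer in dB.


I / I_ref = 4.90e-03 / 1e-12 = 4.9e+09
SIL = 10 * log10(4.9e+09) = 96.902 dB


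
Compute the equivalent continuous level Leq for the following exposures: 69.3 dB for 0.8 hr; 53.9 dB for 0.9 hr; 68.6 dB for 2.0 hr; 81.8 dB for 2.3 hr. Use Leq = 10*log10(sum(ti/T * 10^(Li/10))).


T_total = 0.8 + 0.9 + 2.0 + 2.3 = 6.0 hr
(0.8/6.0) * 10^(69.3/10) = 1.13485e+06
(0.9/6.0) * 10^(53.9/10) = 36820.6
(2.0/6.0) * 10^(68.6/10) = 2.41479e+06
(2.3/6.0) * 10^(81.8/10) = 5.80198e+07
Sum = 1.13485e+06 + 36820.6 + 2.41479e+06 + 5.80198e+07 = 6.16063e+07
Leq = 10*log10(6.16063e+07) = 77.896 dB


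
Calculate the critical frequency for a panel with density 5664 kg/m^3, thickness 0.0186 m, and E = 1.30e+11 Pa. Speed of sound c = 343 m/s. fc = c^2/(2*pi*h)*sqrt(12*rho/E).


12*rho/E = 12*5664/1.30e+11 = 5.22831e-07
sqrt(12*rho/E) = sqrt(5.22831e-07) = 0.000723071
c^2/(2*pi*h) = 343^2/(2*pi*0.0186) = 1.00669e+06
fc = 1.00669e+06 * 0.000723071 = 727.91 Hz


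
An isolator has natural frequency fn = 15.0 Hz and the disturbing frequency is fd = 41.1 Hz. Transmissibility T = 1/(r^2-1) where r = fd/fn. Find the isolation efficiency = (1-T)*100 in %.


r = 41.1 / 15.0 = 2.74
r^2 - 1 = 2.74^2 - 1 = 6.5076
T = 1/6.5076 = 0.153666
Efficiency = (1 - 0.153666)*100 = 84.633 %


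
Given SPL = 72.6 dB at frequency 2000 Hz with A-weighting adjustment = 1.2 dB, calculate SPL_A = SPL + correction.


A-weighting table: 2000 Hz -> 1.2 dB correction
SPL_A = SPL + correction = 72.6 + (1.2) = 73.8 dBA


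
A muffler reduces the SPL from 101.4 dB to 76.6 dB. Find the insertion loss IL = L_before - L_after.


Insertion loss = SPL without muffler - SPL with muffler
IL = 101.4 - 76.6 = 24.8 dB


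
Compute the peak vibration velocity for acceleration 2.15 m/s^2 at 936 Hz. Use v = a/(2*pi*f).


omega = 2*pi*f = 2*pi*936 = 5881.06 rad/s
v = a / omega = 2.15 / 5881.06 = 0.00036558 m/s


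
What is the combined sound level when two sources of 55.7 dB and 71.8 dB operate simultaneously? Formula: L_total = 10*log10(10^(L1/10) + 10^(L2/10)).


10^(55.7/10) = 371535
10^(71.8/10) = 1.51356e+07
Sum = 371535 + 1.51356e+07 = 1.55071e+07
L_total = 10*log10(1.55071e+07) = 71.905 dB


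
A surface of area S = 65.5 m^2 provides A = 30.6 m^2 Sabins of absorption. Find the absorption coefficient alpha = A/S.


Absorption coefficient = absorbed power / incident power
alpha = A / S = 30.6 / 65.5 = 0.46718


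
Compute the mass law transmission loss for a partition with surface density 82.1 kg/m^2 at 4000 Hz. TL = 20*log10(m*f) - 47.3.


m * f = 82.1 * 4000 = 328400
20*log10(328400) = 110.328 dB
TL = 110.328 - 47.3 = 63.028 dB


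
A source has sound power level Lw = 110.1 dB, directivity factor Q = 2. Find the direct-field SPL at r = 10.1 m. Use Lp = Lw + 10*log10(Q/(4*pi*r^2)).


4*pi*r^2 = 4*pi*10.1^2 = 1281.9 m^2
Q / (4*pi*r^2) = 2 / 1281.9 = 0.00156018
Lp = 110.1 + 10*log10(0.00156018) = 82.032 dB


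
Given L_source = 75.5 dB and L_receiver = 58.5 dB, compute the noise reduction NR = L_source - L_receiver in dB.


NR = L_source - L_receiver (difference between source and receiving room levels)
NR = 75.5 - 58.5 = 17 dB


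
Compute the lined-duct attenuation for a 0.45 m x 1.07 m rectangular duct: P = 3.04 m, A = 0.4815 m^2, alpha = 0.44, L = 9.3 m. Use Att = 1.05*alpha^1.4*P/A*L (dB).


alpha^1.4 = 0.44^1.4 = 0.316835
Attenuation rate = 1.05 * alpha^1.4 * P / A
= 1.05 * 0.316835 * 3.04 / 0.4815 = 2.10039 dB/m
Total Att = 2.10039 * 9.3 = 19.534 dB


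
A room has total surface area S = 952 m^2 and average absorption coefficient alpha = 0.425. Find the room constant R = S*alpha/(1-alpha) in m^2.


R = 952 * 0.425 / (1 - 0.425) = 703.65 m^2


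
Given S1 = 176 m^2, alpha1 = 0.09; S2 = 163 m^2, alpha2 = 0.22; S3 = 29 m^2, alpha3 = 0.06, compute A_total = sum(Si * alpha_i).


176 * 0.09 = 15.84
163 * 0.22 = 35.86
29 * 0.06 = 1.74
A_total = 15.84 + 35.86 + 1.74 = 53.44 m^2


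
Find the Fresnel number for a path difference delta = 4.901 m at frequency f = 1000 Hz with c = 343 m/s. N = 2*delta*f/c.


N = 2*delta*f/c = 2*delta/lambda, where lambda = c/f
lambda = 343 / 1000 = 0.343 m
N = 2 * 4.901 / 0.343 = 28.577


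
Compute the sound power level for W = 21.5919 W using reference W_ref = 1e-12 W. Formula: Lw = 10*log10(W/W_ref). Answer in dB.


W / W_ref = 21.5919 / 1e-12 = 2.15919e+13
Lw = 10 * log10(2.15919e+13) = 133.34 dB


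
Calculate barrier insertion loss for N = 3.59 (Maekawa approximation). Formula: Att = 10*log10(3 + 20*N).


3 + 20*N = 3 + 20*3.59 = 74.8
Att = 10*log10(74.8) = 18.739 dB


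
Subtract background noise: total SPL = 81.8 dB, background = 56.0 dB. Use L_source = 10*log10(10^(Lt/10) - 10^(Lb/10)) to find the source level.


10^(81.8/10) = 1.51356e+08
10^(56.0/10) = 398107
Difference = 1.51356e+08 - 398107 = 1.50958e+08
L_source = 10*log10(1.50958e+08) = 81.789 dB


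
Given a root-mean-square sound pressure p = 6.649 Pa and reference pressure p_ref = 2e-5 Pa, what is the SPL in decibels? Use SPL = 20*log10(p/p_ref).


p / p_ref = 6.649 / 2e-5 = 332450
SPL = 20 * log10(332450) = 110.43 dB


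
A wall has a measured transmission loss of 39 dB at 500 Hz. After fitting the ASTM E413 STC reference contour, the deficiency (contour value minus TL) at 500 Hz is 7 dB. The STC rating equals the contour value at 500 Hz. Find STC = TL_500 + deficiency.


By ASTM E413, STC = value of the fitted reference contour at 500 Hz.
Contour value at 500 Hz = TL_500 + deficiency = 39 + 7 = 46
STC = 46


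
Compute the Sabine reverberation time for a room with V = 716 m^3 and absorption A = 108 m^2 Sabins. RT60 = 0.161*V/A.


RT60 = 0.161 * 716 / 108 = 1.0674 s


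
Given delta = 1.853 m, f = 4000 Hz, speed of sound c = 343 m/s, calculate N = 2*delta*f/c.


N = 2*delta*f/c = 2*delta/lambda, where lambda = c/f
lambda = 343 / 4000 = 0.08575 m
N = 2 * 1.853 / 0.08575 = 43.219


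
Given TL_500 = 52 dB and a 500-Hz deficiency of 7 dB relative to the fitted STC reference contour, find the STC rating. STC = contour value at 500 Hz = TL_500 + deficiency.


By ASTM E413, STC = value of the fitted reference contour at 500 Hz.
Contour value at 500 Hz = TL_500 + deficiency = 52 + 7 = 59
STC = 59
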